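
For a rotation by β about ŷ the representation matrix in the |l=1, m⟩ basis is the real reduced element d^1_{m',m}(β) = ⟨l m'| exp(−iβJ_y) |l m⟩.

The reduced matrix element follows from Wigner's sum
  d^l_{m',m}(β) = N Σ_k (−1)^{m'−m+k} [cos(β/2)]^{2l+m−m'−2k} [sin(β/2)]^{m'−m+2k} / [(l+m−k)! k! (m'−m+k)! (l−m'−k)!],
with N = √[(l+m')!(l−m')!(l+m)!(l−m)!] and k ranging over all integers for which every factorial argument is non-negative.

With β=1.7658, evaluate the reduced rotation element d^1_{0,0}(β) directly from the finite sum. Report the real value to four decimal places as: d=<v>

d=-0.1938

d^1_{0,0}(β=1.7658) via Wigner's sum:
With c≡cos(β/2)=0.634913 and s≡sin(β/2)=0.772583, N=[1·1·1·1]^{1/2}=1.000000
Admissible k: 0..1 (factorial args all ≥0)
  k=0: (−1)^0·1.0000/(1)·0.6349^2·0.7726^0 = +0.403115
  k=1: (−1)^1·1.0000/(1)·0.6349^0·0.7726^2 = -0.596885
d^1_{0,0}(1.7658) = +0.403115 -0.596885 = -0.193770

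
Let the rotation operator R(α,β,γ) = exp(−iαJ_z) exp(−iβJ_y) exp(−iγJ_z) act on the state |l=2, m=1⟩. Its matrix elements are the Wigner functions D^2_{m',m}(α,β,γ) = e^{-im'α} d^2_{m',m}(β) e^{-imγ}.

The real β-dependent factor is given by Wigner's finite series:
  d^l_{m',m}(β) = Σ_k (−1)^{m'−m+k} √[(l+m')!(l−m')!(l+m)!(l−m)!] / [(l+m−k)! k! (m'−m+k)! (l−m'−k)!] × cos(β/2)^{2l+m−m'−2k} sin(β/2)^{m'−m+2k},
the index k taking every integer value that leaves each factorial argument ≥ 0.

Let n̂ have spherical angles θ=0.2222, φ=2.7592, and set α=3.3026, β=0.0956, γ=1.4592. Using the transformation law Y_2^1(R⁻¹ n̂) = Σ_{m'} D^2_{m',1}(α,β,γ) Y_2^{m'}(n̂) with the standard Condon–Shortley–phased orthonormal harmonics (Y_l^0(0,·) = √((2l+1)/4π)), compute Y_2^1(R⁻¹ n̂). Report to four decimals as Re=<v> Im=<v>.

Need the full column D^2_{m',1} for m'=−2..2 at α=3.3026, β=0.0956, γ=1.4592.
cos(β/2)=0.998858, sin(β/2)=0.047782
d^2_{-2,1}: single k=3 term ⇒ +0.000218;  D = +0.000092-0.000198i
d^2_{-1,1}: k∈[2..3] ⇒ +0.006834 -0.000005 = +0.006828;  D = -0.001838+0.006576i
d^2_{0,1}: k∈[1..2] ⇒ +0.116640 -0.000267 = +0.116374;  D = +0.012960-0.115650i
d^2_{1,1}: k∈[0..1] ⇒ +0.995439 -0.006834 = +0.988605;  D = +0.048828+0.987399i
d^2_{2,1}: single k=0 term ⇒ -0.095237;  D = +0.019892+0.093136i
Y_2^{m'}(θ=0.2222,φ=2.7592) and Σ D·Y over m':
  (+0.0001-0.0002i)·(+0.0135+0.0130i)  (-0.0018+0.0066i)·(-0.1541-0.0620i)  (+0.0130-0.1156i)·(+0.5848+0.0000i)  (+0.0488+0.9874i)·(+0.1541-0.0620i)  (+0.0199+0.0931i)·(+0.0135-0.0130i)
Y_2^1(R⁻¹ n̂) = +0.078461+0.081570i

Re=0.0785 Im=0.0816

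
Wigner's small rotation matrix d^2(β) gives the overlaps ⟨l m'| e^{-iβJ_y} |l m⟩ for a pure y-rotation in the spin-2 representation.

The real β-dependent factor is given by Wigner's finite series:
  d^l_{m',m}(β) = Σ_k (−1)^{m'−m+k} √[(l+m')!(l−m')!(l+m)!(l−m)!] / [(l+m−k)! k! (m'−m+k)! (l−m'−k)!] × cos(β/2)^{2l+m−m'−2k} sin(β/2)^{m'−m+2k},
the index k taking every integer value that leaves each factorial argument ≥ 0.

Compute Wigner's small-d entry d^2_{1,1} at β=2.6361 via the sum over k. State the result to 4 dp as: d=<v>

d=-0.1720

d^2_{1,1}(β=2.6361) via Wigner's sum:
With c≡cos(β/2)=0.250064 and s≡sin(β/2)=0.968229, N=[6·1·6·1]^{1/2}=6.000000
Admissible k: 0..1 (factorial args all ≥0)
  k=0: (−1)^0·6.0000/(6)·0.2501^4·0.9682^0 = +0.003910
  k=1: (−1)^1·6.0000/(2)·0.2501^2·0.9682^2 = -0.175865
d^2_{1,1}(2.6361) = +0.003910 -0.175865 = -0.171955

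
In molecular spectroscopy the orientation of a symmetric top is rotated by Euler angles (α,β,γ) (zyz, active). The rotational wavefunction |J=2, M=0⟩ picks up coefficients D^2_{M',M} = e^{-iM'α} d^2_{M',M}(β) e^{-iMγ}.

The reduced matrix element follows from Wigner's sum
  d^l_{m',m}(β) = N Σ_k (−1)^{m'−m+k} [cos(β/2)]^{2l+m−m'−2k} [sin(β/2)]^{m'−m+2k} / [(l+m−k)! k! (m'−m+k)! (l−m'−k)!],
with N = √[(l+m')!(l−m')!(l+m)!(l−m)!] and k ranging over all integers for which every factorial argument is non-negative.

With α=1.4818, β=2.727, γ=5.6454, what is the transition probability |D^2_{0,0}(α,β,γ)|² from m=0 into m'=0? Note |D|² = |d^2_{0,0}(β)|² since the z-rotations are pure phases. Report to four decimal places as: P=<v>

P=0.5725

First d^2_{0,0}(β=2.727), then the phase factors e^{-i(0)α} and e^{-i(0)γ}:
Half-angle: c=0.205815, s=0.978591. N=√(2·2·2·2)=4.000000
k∈{0,1,2} keeps every argument non-negative
  k=0: (−1)^0·4.0000/(4)·0.2058^4·0.9786^0 = +0.001794
  k=1: (−1)^1·4.0000/(1)·0.2058^2·0.9786^2 = -0.162262
  k=2: (−1)^2·4.0000/(4)·0.2058^0·0.9786^4 = +0.917075
d^2_{0,0}(2.727) = +0.001794 -0.162262 +0.917075 = +0.756608
|D^2_{0,0}|² = |d^2_{0,0}(β)|² = (+0.756608)² = 0.572455 (the z-rotation phases have unit modulus)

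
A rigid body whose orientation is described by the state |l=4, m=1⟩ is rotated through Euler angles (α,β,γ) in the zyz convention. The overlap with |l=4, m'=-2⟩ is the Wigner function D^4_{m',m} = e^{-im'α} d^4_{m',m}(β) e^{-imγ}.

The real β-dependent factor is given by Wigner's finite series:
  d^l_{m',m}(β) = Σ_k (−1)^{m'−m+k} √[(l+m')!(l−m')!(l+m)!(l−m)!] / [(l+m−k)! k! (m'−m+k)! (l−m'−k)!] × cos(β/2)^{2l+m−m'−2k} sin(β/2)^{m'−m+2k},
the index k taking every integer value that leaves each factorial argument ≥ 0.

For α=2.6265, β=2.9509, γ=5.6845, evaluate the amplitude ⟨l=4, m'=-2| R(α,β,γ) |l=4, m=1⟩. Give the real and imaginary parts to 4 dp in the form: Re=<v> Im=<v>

Re=0.3392 Im=-0.1562

First d^4_{-2,1}(β=2.9509), then the phase factors e^{-i(-2)α} and e^{-i(1)γ}:
c=cos(2.9509/2)=0.095202, s=sin(2.9509/2)=0.995458; N=√[2·720·120·6]=1018.233765
Admissible k: 3..5 (factorial args all ≥0)
  k=3: (−1)^0·1018.2338/(72)·0.0952^5·0.9955^3 = +0.000109
  k=4: (−1)^1·1018.2338/(48)·0.0952^3·0.9955^5 = -0.017892
  k=5: (−1)^2·1018.2338/(240)·0.0952^1·0.9955^7 = +0.391239
d^4_{-2,1}(2.9509) = +0.000109 -0.017892 +0.391239 = +0.373456
Phases: e^{-i·(-2)·2.6265}=+0.514660-0.857394i, e^{-i·(1)·5.6845}=+0.826077+0.563557i ⇒ D=+0.339225-0.156192i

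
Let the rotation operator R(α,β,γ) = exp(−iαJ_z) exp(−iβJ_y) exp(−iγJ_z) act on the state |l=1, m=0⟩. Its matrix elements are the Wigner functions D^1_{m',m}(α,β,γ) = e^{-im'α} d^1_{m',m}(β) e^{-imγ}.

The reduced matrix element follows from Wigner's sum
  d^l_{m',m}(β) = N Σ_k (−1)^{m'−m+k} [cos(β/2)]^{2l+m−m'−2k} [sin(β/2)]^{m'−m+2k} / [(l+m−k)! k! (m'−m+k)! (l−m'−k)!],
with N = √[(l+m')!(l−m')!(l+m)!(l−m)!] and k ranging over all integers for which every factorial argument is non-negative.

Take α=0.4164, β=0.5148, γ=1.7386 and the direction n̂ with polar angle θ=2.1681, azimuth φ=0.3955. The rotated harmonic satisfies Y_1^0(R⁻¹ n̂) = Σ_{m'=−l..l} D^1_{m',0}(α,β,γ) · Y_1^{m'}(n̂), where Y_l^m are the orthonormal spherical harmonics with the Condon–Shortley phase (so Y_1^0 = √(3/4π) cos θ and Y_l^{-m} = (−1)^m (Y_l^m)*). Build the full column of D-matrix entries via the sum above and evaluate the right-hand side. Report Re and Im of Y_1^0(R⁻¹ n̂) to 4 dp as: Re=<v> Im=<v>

Need the full column D^1_{m',0} for m'=−1..1 at α=0.4164, β=0.5148, γ=1.7386.
cos(β/2)=0.967055, sin(β/2)=0.254567
d^1_{-1,0}: single k=1 term ⇒ +0.348152;  D = +0.318402+0.140817i
d^1_{0,0}: k∈[0..1] ⇒ +0.935196 -0.064804 = +0.870391;  D = +0.870391+0.000000i
d^1_{1,0}: single k=0 term ⇒ -0.348152;  D = -0.318402+0.140817i
Y_1^{m'}(θ=2.1681,φ=0.3955) and Σ D·Y over m':
  (+0.3184+0.1408i)·(+0.2636-0.1101i)  (+0.8704+0.0000i)·(-0.2748+0.0000i)  (-0.3184+0.1408i)·(-0.2636-0.1101i)
Y_1^0(R⁻¹ n̂) = -0.040309+0.000000i

Re=-0.0403 Im=0.0000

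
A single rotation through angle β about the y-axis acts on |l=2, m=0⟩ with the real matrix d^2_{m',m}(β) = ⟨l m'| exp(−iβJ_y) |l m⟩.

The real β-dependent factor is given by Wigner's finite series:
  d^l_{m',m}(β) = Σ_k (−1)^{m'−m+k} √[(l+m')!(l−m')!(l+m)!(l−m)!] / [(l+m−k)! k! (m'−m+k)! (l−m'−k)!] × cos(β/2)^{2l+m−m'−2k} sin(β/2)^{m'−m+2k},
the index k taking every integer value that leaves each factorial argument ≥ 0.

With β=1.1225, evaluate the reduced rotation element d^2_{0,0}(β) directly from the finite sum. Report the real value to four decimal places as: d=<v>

d^2_{0,0}(β=1.1225) via Wigner's sum:
c=cos(1.1225/2)=0.846590, s=sin(1.1225/2)=0.532245; N=√[2·2·2·2]=4.000000
The bounds max(0,m−m')=0 and min(l+m,l−m')=2 give 3 terms
  k=0: (−1)^0·4.0000/(4)·0.8466^4·0.5322^0 = +0.513681
  k=1: (−1)^1·4.0000/(1)·0.8466^2·0.5322^2 = -0.812138
  k=2: (−1)^2·4.0000/(4)·0.8466^0·0.5322^4 = +0.080250
d^2_{0,0}(1.1225) = +0.513681 -0.812138 +0.080250 = -0.218207

d=-0.2182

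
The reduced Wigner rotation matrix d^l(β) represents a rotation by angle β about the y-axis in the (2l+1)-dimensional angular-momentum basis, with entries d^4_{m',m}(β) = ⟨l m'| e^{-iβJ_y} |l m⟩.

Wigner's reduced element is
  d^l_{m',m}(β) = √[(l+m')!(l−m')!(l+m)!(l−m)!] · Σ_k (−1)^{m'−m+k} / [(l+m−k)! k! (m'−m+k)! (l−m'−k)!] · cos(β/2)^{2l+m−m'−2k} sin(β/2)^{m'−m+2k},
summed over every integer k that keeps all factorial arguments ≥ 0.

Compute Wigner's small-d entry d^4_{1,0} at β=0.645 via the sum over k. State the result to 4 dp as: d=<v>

d^4_{1,0}(β=0.645) via Wigner's sum:
Half-angle: c=0.948446, s=0.316939. N=√(120·6·24·24)=643.987578
Admissible k: 0..3 (factorial args all ≥0)
  k=0: (−1)^1·643.9876/(144)·0.9484^7·0.3169^1 = -0.978540
  k=1: (−1)^2·643.9876/(24)·0.9484^5·0.3169^3 = +0.655624
  k=2: (−1)^3·643.9876/(24)·0.9484^3·0.3169^5 = -0.073212
  k=3: (−1)^4·643.9876/(144)·0.9484^1·0.3169^7 = +0.001363
d^4_{1,0}(0.645) = -0.978540 +0.655624 -0.073212 +0.001363 = -0.394765

d=-0.3948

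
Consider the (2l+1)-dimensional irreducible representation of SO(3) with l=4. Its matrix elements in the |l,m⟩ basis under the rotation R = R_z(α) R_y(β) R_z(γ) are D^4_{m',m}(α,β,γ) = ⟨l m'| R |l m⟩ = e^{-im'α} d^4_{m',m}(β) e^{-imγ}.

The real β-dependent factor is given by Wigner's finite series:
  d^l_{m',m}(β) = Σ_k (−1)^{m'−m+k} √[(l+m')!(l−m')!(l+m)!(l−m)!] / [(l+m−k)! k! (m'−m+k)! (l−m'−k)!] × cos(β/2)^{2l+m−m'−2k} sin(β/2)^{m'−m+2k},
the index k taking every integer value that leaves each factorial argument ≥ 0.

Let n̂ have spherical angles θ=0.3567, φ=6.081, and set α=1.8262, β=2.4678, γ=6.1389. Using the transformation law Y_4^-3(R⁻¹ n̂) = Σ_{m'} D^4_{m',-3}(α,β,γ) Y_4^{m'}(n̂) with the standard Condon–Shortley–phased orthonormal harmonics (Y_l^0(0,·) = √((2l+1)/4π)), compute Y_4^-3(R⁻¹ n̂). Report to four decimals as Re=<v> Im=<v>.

Need the full column D^4_{m',-3} for m'=−4..4 at α=1.8262, β=2.4678, γ=6.1389.
cos(β/2)=0.330559, sin(β/2)=0.943785
d^4_{-4,-3}: single k=1 term ⇒ +0.001151;  D = +0.000957+0.000639i
d^4_{-3,-3}: k∈[0..1] ⇒ +0.000143 -0.008135 = -0.007992;  D = -0.002615+0.007552i
d^4_{-2,-3}: k∈[0..1] ⇒ -0.001523 +0.037244 = +0.035721;  D = -0.035612-0.002782i
d^4_{-1,-3}: k∈[0..1] ⇒ +0.009224 -0.125317 = -0.116093;  D = -0.020493-0.114270i
d^4_{0,-3}: k∈[0..1] ⇒ -0.039258 +0.320021 = +0.280763;  D = +0.254868-0.117770i
d^4_{1,-3}: k∈[0..1] ⇒ +0.125317 -0.612926 = -0.487609;  D = +0.309727+0.376606i
d^4_{2,-3}: k∈[0..1] ⇒ -0.303599 +0.824946 = +0.521348;  D = -0.305940+0.422142i
d^4_{3,-3}: k∈[0..1] ⇒ +0.540550 -0.629485 = -0.088934;  D = -0.082860-0.032303i
d^4_{4,-3}: single k=0 term ⇒ -0.623601;  D = -0.072377+0.619386i
Y_4^{m'}(θ=0.3567,φ=6.081) and Σ D·Y over m':
  (+0.0010+0.0006i)·(+0.0045+0.0048i)  (-0.0026+0.0076i)·(+0.0410+0.0285i)  (-0.0356-0.0028i)·(+0.1930+0.0826i)  (-0.0205-0.1143i)·(+0.4771+0.0978i)  (+0.2549-0.1178i)·(+0.3854+0.0000i)  (+0.3097+0.3766i)·(-0.4771+0.0978i)  (-0.3059+0.4221i)·(+0.1930-0.0826i)  (-0.0829-0.0323i)·(-0.0410+0.0285i)  (-0.0724+0.6194i)·(+0.0045-0.0048i)
Y_4^-3(R⁻¹ n̂) = -0.109200-0.145693i

Re=-0.1092 Im=-0.1457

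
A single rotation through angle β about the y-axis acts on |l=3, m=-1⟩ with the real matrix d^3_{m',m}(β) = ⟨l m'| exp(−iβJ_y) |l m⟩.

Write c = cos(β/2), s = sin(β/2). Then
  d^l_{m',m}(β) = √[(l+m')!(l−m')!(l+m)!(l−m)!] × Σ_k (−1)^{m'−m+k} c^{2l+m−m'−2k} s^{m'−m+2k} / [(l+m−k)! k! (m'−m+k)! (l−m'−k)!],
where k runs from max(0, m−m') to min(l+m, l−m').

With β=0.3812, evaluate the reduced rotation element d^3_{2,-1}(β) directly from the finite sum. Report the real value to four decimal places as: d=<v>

d^3_{2,-1}(β=0.3812) via Wigner's sum:
With c≡cos(β/2)=0.981891 and s≡sin(β/2)=0.189448, N=[120·1·2·24]^{1/2}=75.894664
Admissible k: 0..1 (factorial args all ≥0)
  k=0: (−1)^3·75.8947/(12)·0.9819^3·0.1894^3 = -0.040709
  k=1: (−1)^4·75.8947/(24)·0.9819^1·0.1894^5 = +0.000758
d^3_{2,-1}(0.3812) = -0.040709 +0.000758 = -0.039951

d=-0.0400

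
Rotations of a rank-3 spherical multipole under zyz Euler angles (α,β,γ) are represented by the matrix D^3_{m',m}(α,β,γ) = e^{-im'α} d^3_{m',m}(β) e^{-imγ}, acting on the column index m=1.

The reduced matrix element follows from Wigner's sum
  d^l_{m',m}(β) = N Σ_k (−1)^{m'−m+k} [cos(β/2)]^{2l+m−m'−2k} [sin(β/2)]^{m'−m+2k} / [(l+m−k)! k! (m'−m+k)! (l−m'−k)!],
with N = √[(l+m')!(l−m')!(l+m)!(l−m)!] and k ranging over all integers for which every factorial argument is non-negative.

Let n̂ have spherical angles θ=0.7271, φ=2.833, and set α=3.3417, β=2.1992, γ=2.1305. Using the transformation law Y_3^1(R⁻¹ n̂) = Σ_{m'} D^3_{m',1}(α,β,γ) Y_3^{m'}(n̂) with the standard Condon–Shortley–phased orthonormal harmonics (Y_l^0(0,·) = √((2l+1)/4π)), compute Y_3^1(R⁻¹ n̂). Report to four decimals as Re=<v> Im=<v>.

Re=0.0733 Im=0.3131

Need the full column D^3_{m',1} for m'=−3..3 at α=3.3417, β=2.1992, γ=2.1305.
cos(β/2)=0.453953, sin(β/2)=0.891026
d^3_{-3,1}: single k=4 term ⇒ +0.503069;  D = -0.020428+0.502654i
d^3_{-2,1}: k∈[3..4] ⇒ +0.418536 -0.806236 = -0.387700;  D = +0.061572+0.382780i
d^3_{-1,1}: k∈[2..4] ⇒ +0.202290 -1.039135 +0.500428 = -0.336417;  D = -0.118384-0.314900i
d^3_{0,1}: k∈[1..3] ⇒ +0.059502 -0.687724 +0.883187 = +0.254965;  D = -0.135370-0.216061i
d^3_{1,1}: k∈[0..2] ⇒ +0.008751 -0.269720 +0.779352 = +0.518383;  D = +0.357054+0.375810i
d^3_{2,1}: k∈[0..1] ⇒ -0.054318 +0.418536 = +0.364218;  D = -0.298347-0.208910i
d^3_{3,1}: single k=0 term ⇒ +0.130577;  D = +0.119715+0.052142i
Y_3^{m'}(θ=0.7271,φ=2.833) and Σ D·Y over m':
  (-0.0204+0.5027i)·(-0.0737-0.0979i)  (+0.0616+0.3828i)·(+0.2751+0.1952i)  (-0.1184-0.3149i)·(-0.3665-0.1168i)  (-0.1354-0.2161i)·(-0.0583+0.0000i)  (+0.3571+0.3758i)·(+0.3665-0.1168i)  (-0.2983-0.2089i)·(+0.2751-0.1952i)  (+0.1197+0.0521i)·(+0.0737-0.0979i)
Y_3^1(R⁻¹ n̂) = +0.073260+0.313076i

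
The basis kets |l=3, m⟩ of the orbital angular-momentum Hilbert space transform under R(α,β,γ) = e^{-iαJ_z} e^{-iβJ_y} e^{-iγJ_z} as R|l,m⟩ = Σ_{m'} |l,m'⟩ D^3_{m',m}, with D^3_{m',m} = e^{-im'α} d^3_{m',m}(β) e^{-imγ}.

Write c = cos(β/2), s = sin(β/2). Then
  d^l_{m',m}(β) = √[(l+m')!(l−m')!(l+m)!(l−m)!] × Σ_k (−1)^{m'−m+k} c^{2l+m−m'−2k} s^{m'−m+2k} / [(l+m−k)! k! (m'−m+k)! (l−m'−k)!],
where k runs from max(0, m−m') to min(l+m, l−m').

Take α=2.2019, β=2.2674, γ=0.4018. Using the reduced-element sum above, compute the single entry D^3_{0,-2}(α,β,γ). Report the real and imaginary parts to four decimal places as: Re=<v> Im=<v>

D^3_{0,-2}(2.2019,2.2674,0.4018) = e^{-i·0·2.2019}·d^3_{0,-2}(2.2674)·e^{-i·-2·0.4018}. Compute d first:
c=cos(2.2674/2)=0.423311, s=sin(2.2674/2)=0.905985; N=√[6·6·1·120]=65.726707
Admissible k: 0..1 (factorial args all ≥0)
  k=0: (−1)^2·65.7267/(12)·0.4233^4·0.9060^2 = +0.144357
  k=1: (−1)^3·65.7267/(12)·0.4233^2·0.9060^4 = -0.661245
d^3_{0,-2}(2.2674) = +0.144357 -0.661245 = -0.516887
Attach z-rotation phases: D = e^{-i(0)(2.2019)}·(-0.516887)·e^{-i(-2)(0.4018)} = -0.358782-0.372086i

Re=-0.3588 Im=-0.3721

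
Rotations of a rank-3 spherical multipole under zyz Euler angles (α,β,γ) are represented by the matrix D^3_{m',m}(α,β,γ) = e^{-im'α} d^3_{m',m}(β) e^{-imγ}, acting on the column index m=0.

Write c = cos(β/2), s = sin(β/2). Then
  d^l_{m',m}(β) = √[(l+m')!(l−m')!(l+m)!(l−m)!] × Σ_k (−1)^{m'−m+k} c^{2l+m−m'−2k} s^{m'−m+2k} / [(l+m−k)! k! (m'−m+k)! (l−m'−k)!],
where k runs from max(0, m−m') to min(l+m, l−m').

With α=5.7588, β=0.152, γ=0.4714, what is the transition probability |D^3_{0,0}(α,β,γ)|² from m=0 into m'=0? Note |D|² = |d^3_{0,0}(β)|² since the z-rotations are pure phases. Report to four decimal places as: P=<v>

P=0.8683

Split into d^3_{0,0}(β=0.152) × two z-phases.
Half-angle: c=0.997113, s=0.075927. N=√(6·6·6·6)=36.000000
k: max(0,(0)−(0))=0 … min(3+(0),3−(0))=3
  k=0: (−1)^0·36.0000/(36)·0.9971^6·0.0759^0 = +0.982805
  k=1: (−1)^1·36.0000/(4)·0.9971^4·0.0759^2 = -0.051288
  k=2: (−1)^2·36.0000/(4)·0.9971^2·0.0759^4 = +0.000297
  k=3: (−1)^3·36.0000/(36)·0.9971^0·0.0759^6 = -0.000000
d^3_{0,0}(0.152) = +0.982805 -0.051288 +0.000297 -0.000000 = +0.931815
|D^3_{0,0}|² = |d^3_{0,0}(β)|² = (+0.931815)² = 0.868278 (the z-rotation phases have unit modulus)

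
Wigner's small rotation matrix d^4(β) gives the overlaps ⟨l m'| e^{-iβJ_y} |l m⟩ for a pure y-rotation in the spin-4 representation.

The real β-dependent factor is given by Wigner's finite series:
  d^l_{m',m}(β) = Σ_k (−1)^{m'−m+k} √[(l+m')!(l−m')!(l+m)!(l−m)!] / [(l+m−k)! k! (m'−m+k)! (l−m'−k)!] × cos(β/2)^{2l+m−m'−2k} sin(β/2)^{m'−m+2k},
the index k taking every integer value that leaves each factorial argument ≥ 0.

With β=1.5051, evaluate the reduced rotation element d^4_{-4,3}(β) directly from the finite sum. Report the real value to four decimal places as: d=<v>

d=0.1439

d^4_{-4,3}(β=1.5051) via Wigner's sum:
c=cos(1.5051/2)=0.729948, s=sin(1.5051/2)=0.683502; N=√[1·40320·5040·1]=14255.272709
The bounds max(0,m−m')=7 and min(l+m,l−m')=7 give 1 term
  k=7: (−1)^0·14255.2727/(5040)·0.7299^1·0.6835^7 = +0.143886
d^4_{-4,3}(1.5051) = +0.143886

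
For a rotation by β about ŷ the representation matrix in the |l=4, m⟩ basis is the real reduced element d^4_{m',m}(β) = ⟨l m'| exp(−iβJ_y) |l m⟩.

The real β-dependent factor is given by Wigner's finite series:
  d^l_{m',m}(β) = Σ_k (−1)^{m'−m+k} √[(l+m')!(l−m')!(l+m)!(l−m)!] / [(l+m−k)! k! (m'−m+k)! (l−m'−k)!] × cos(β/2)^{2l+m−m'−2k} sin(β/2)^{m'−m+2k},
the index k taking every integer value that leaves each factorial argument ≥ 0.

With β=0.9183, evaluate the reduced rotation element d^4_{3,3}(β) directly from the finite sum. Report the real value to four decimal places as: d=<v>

d^4_{3,3}(β=0.9183) via Wigner's sum:
c=cos(0.9183/2)=0.896430, s=sin(0.9183/2)=0.443186; N=√[5040·1·5040·1]=5040.000000
Admissible k: 0..1 (factorial args all ≥0)
  k=0: (−1)^0·5040.0000/(5040)·0.8964^8·0.4432^0 = +0.416993
  k=1: (−1)^1·5040.0000/(720)·0.8964^6·0.4432^2 = -0.713457
d^4_{3,3}(0.9183) = +0.416993 -0.713457 = -0.296463

d=-0.2965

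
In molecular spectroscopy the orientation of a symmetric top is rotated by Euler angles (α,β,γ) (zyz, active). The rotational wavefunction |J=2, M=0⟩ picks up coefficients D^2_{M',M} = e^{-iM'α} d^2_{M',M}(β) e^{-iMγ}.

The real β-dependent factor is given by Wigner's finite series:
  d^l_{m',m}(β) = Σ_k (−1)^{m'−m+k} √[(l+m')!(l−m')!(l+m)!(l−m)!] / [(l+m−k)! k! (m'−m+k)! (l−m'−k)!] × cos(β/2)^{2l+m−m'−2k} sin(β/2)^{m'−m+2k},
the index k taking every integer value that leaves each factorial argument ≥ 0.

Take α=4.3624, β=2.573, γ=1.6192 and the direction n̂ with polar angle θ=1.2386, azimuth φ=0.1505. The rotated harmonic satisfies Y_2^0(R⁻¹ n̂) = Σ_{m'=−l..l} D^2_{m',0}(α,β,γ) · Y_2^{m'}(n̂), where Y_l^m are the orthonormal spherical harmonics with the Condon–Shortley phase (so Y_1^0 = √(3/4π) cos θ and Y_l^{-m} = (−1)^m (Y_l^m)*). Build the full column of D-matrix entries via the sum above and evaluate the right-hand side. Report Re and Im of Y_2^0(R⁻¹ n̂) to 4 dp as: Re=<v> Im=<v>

Re=-0.0605 Im=0.0000

Need the full column D^2_{m',0} for m'=−2..2 at α=4.3624, β=2.573, γ=1.6192.
cos(β/2)=0.280482, sin(β/2)=0.959859
d^2_{-2,0}: single k=2 term ⇒ +0.177542;  D = -0.135794+0.114373i
d^2_{-1,0}: k∈[1..2] ⇒ +0.051880 -0.607580 = -0.555700;  D = +0.190543+0.522012i
d^2_{0,0}: k∈[0..2] ⇒ +0.006189 -0.289925 +0.848849 = +0.565113;  D = +0.565113+0.000000i
d^2_{1,0}: k∈[0..1] ⇒ -0.051880 +0.607580 = +0.555700;  D = -0.190543+0.522012i
d^2_{2,0}: single k=0 term ⇒ +0.177542;  D = -0.135794-0.114373i
Y_2^{m'}(θ=1.2386,φ=0.1505) and Σ D·Y over m':
  (-0.1358+0.1144i)·(+0.3297-0.1023i)  (+0.1905+0.5220i)·(+0.2355-0.0357i)  (+0.5651+0.0000i)·(-0.2148+0.0000i)  (-0.1905+0.5220i)·(-0.2355-0.0357i)  (-0.1358-0.1144i)·(+0.3297+0.1023i)
Y_2^0(R⁻¹ n̂) = -0.060472+0.000000i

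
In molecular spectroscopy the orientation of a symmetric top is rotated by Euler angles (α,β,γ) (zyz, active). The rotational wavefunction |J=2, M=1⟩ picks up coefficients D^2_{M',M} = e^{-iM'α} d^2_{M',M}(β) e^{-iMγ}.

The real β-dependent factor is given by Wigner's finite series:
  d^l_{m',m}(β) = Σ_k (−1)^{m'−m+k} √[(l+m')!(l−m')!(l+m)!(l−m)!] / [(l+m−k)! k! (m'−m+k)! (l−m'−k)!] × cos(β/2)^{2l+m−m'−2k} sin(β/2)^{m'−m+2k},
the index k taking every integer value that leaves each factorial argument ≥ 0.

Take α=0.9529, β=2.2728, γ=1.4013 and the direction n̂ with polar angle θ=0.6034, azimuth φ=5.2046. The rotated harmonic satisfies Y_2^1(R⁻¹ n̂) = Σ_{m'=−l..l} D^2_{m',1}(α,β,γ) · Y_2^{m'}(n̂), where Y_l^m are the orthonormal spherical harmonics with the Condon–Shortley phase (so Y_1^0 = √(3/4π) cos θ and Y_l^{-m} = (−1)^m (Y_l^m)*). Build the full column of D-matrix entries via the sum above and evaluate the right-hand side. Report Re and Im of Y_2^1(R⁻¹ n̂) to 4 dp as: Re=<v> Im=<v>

Need the full column D^2_{m',1} for m'=−2..2 at α=0.9529, β=2.2728, γ=1.4013.
cos(β/2)=0.420863, sin(β/2)=0.907124
d^2_{-2,1}: single k=3 term ⇒ +0.628306;  D = +0.550029+0.303704i
d^2_{-1,1}: k∈[2..3] ⇒ +0.437256 -0.677122 = -0.239866;  D = -0.216153+0.103988i
d^2_{0,1}: k∈[1..2] ⇒ +0.165640 -0.769514 = -0.603875;  D = -0.101865+0.595221i
d^2_{1,1}: k∈[0..1] ⇒ +0.031373 -0.437256 = -0.405883;  D = +0.286429+0.287574i
d^2_{2,1}: single k=0 term ⇒ -0.135244;  D = +0.133396-0.022282i
Y_2^{m'}(θ=0.6034,φ=5.2046) and Σ D·Y over m':
  (+0.5500+0.3037i)·(-0.0688+0.1036i)  (-0.2162+0.1040i)·(+0.1706+0.3181i)  (-0.1019+0.5952i)·(+0.3261+0.0000i)  (+0.2864+0.2876i)·(-0.1706+0.3181i)  (+0.1334-0.0223i)·(-0.0688-0.1036i)
Y_2^1(R⁻¹ n̂) = -0.324323+0.208948i

Re=-0.3243 Im=0.2089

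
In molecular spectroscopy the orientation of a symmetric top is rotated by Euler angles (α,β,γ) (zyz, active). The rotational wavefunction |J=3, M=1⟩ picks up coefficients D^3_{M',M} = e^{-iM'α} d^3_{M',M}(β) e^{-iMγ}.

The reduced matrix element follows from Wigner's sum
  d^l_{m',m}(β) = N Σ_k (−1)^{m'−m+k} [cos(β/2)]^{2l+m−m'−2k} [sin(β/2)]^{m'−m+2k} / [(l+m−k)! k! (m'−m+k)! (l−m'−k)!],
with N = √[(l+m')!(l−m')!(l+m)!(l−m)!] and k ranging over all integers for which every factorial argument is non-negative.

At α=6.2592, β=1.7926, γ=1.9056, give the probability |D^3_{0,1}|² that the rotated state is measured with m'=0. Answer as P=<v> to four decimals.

P=0.1025

Split into d^3_{0,1}(β=1.7926) × two z-phases.
c=cos(1.7926/2)=0.624504, s=sin(1.7926/2)=0.781022; N=√[6·6·24·2]=41.569219
Admissible k: 1..3 (factorial args all ≥0)
  k=1: (−1)^0·41.5692/(12)·0.6245^5·0.7810^1 = +0.256998
  k=2: (−1)^1·41.5692/(4)·0.6245^3·0.7810^3 = -1.205887
  k=3: (−1)^2·41.5692/(12)·0.6245^1·0.7810^5 = +0.628697
d^3_{0,1}(1.7926) = +0.256998 -1.205887 +0.628697 = -0.320193
|D^3_{0,1}|² = |d^3_{0,1}(β)|² = (-0.320193)² = 0.102523 (the z-rotation phases have unit modulus)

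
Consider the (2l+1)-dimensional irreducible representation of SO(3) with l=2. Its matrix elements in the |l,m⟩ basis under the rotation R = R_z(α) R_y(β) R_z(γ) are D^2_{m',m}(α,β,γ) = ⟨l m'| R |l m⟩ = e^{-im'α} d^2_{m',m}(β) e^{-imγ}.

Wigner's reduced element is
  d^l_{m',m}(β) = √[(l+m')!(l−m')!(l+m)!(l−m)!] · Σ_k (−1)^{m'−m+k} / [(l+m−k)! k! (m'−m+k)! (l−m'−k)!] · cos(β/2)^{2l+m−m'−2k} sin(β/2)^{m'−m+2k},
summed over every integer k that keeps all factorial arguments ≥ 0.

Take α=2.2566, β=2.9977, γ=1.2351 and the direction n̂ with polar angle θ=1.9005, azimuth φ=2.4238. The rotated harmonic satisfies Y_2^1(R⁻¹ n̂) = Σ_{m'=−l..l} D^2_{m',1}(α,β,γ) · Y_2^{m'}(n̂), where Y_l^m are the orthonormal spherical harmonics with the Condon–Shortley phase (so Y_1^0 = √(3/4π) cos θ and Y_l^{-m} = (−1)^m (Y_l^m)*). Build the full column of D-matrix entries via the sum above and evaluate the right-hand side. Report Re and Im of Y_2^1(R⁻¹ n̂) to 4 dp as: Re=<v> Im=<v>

Need the full column D^2_{m',1} for m'=−2..2 at α=2.2566, β=2.9977, γ=1.2351.
cos(β/2)=0.071884, sin(β/2)=0.997413
d^2_{-2,1}: single k=3 term ⇒ +0.142656;  D = -0.141329-0.019413i
d^2_{-1,1}: k∈[2..3] ⇒ +0.015422 -0.989692 = -0.974270;  D = -0.508654-0.830947i
d^2_{0,1}: k∈[1..2] ⇒ +0.000908 -0.174717 = -0.173809;  D = -0.057257+0.164107i
d^2_{1,1}: k∈[0..1] ⇒ +0.000027 -0.015422 = -0.015395;  D = +0.014461-0.005281i
d^2_{2,1}: single k=0 term ⇒ -0.000741;  D = -0.000637-0.000378i
Y_2^{m'}(θ=1.9005,φ=2.4238) and Σ D·Y over m':
  (-0.1413-0.0194i)·(+0.0466+0.3426i)  (-0.5087-0.8309i)·(+0.1783+0.1557i)  (-0.0573+0.1641i)·(-0.2162+0.0000i)  (+0.0145-0.0053i)·(-0.1783+0.1557i)  (-0.0006-0.0004i)·(+0.0466-0.3426i)
Y_2^1(R⁻¹ n̂) = +0.049194-0.308713i

Re=0.0492 Im=-0.3087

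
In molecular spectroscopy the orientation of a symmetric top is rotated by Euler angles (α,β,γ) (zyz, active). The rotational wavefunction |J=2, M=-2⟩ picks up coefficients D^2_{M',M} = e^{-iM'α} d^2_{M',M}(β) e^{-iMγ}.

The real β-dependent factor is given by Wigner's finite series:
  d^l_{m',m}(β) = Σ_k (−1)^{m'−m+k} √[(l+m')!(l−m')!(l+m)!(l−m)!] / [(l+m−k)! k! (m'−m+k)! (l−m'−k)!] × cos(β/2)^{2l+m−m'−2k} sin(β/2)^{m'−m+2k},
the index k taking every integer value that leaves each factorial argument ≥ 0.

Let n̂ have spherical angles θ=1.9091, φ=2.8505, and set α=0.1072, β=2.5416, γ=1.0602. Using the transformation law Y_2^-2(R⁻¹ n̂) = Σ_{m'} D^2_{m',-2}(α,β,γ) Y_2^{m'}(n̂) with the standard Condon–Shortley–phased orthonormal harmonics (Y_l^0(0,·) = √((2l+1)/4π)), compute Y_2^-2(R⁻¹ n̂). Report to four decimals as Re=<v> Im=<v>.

Need the full column D^2_{m',-2} for m'=−2..2 at α=0.1072, β=2.5416, γ=1.0602.
cos(β/2)=0.295517, sin(β/2)=0.955338
d^2_{-2,-2}: single k=0 term ⇒ +0.007627;  D = -0.005276+0.005507i
d^2_{-1,-2}: single k=0 term ⇒ -0.049310;  D = +0.030108-0.039051i
d^2_{0,-2}: single k=0 term ⇒ +0.195233;  D = -0.101980+0.166481i
d^2_{1,-2}: single k=0 term ⇒ -0.515327;  D = +0.220618-0.465714i
d^2_{2,-2}: single k=0 term ⇒ +0.832966;  D = -0.274014+0.786606i
Y_2^{m'}(θ=1.9091,φ=2.8505) and Σ D·Y over m':
  (-0.0053+0.0055i)·(+0.2871+0.1890i)  (+0.0301-0.0391i)·(+0.2317+0.0694i)  (-0.1020+0.1665i)·(-0.2112+0.0000i)  (+0.2206-0.4657i)·(-0.2317+0.0694i)  (-0.2740+0.7866i)·(+0.2871-0.1890i)
Y_2^-2(R⁻¹ n̂) = +0.079876+0.359310i

Re=0.0799 Im=0.3593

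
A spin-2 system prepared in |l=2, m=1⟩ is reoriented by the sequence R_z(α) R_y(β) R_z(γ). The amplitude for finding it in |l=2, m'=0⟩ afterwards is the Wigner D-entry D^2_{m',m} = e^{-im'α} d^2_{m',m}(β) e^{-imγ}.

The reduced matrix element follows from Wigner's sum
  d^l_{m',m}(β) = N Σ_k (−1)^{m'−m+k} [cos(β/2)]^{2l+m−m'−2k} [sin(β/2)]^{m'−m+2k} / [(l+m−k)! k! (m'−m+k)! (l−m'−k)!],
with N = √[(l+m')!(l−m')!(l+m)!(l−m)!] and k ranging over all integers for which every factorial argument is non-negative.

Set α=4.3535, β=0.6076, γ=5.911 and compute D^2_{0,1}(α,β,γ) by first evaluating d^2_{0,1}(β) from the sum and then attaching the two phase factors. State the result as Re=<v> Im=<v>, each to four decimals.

First d^2_{0,1}(β=0.6076), then the phase factors e^{-i(0)α} and e^{-i(1)γ}:
Half-angle: c=0.954207, s=0.299148. N=√(2·2·6·1)=4.898979
The bounds max(0,m−m')=1 and min(l+m,l−m')=2 give 2 terms
  k=1: (−1)^0·4.8990/(2)·0.9542^3·0.2991^1 = +0.636634
  k=2: (−1)^1·4.8990/(2)·0.9542^1·0.2991^3 = -0.062572
d^2_{0,1}(0.6076) = +0.636634 -0.062572 = +0.574062
D = (+1.000000+0.000000i)·(+0.574062)·(+0.931535+0.363652i) = +0.534759+0.208759i

Re=0.5348 Im=0.2088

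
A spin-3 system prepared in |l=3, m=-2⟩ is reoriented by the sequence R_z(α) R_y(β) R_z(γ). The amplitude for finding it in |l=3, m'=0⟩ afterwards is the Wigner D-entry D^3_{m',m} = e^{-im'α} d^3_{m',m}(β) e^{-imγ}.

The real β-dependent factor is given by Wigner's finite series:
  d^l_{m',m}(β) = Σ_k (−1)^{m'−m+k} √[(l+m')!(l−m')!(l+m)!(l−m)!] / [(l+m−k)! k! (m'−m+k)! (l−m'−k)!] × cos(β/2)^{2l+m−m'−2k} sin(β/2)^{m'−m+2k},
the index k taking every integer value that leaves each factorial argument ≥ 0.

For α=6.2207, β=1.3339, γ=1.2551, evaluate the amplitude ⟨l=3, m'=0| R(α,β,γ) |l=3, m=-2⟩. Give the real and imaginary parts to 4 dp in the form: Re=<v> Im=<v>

D^3_{0,-2}(6.2207,1.3339,1.2551) = e^{-i·0·6.2207}·d^3_{0,-2}(1.3339)·e^{-i·-2·1.2551}. Compute d first:
c=cos(1.3339/2)=0.785712, s=sin(1.3339/2)=0.618592; N=√[6·6·1·120]=65.726707
k: max(0,(-2)−(0))=0 … min(3+(-2),3−(0))=1
  k=0: (−1)^2·65.7267/(12)·0.7857^4·0.6186^2 = +0.798773
  k=1: (−1)^3·65.7267/(12)·0.7857^2·0.6186^4 = -0.495115
d^3_{0,-2}(1.3339) = +0.798773 -0.495115 = +0.303658
Attach z-rotation phases: D = e^{-i(0)(6.2207)}·(+0.303658)·e^{-i(-2)(1.2551)} = -0.245115+0.179240i

Re=-0.2451 Im=0.1792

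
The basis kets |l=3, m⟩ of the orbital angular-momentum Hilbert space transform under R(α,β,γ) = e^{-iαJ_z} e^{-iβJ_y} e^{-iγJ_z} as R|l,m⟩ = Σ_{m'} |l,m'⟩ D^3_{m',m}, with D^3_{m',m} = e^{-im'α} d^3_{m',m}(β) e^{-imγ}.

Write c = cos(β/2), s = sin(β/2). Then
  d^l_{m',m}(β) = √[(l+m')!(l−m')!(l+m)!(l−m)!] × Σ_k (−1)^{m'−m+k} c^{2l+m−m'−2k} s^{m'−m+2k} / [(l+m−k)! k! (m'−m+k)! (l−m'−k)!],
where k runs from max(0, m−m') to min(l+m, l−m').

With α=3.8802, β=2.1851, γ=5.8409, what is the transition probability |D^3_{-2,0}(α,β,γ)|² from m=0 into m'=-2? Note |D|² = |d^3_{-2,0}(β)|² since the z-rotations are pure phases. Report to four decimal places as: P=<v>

Split into d^3_{-2,0}(β=2.1851) × two z-phases.
With c≡cos(β/2)=0.460223 and s≡sin(β/2)=0.887803, N=[1·120·6·6]^{1/2}=65.726707
Admissible k: 2..3 (factorial args all ≥0)
  k=2: (−1)^0·65.7267/(12)·0.4602^4·0.8878^2 = +0.193672
  k=3: (−1)^1·65.7267/(12)·0.4602^2·0.8878^4 = -0.720716
d^3_{-2,0}(2.1851) = +0.193672 -0.720716 = -0.527044
|D^3_{-2,0}|² = |d^3_{-2,0}(β)|² = (-0.527044)² = 0.277775 (the z-rotation phases have unit modulus)

P=0.2778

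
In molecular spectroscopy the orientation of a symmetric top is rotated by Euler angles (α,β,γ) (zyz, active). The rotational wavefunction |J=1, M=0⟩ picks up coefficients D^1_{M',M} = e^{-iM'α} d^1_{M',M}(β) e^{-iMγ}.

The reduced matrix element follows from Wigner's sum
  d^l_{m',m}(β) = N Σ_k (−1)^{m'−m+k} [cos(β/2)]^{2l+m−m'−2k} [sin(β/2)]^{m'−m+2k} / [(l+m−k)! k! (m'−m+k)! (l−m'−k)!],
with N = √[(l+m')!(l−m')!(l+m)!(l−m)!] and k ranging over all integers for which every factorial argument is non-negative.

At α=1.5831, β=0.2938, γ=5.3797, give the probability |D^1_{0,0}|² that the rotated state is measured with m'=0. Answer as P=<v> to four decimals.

D^1_{0,0}(1.5831,0.2938,5.3797) = e^{-i·0·1.5831}·d^1_{0,0}(0.2938)·e^{-i·0·5.3797}. Compute d first:
c=cos(0.2938/2)=0.989230, s=sin(0.2938/2)=0.146372; N=√[1·1·1·1]=1.000000
k: max(0,(0)−(0))=0 … min(1+(0),1−(0))=1
  k=0: (−1)^0·1.0000/(1)·0.9892^2·0.1464^0 = +0.978575
  k=1: (−1)^1·1.0000/(1)·0.9892^0·0.1464^2 = -0.021425
d^1_{0,0}(0.2938) = +0.978575 -0.021425 = +0.957150
|D^1_{0,0}|² = |d^1_{0,0}(β)|² = (+0.957150)² = 0.916137 (the z-rotation phases have unit modulus)

P=0.9161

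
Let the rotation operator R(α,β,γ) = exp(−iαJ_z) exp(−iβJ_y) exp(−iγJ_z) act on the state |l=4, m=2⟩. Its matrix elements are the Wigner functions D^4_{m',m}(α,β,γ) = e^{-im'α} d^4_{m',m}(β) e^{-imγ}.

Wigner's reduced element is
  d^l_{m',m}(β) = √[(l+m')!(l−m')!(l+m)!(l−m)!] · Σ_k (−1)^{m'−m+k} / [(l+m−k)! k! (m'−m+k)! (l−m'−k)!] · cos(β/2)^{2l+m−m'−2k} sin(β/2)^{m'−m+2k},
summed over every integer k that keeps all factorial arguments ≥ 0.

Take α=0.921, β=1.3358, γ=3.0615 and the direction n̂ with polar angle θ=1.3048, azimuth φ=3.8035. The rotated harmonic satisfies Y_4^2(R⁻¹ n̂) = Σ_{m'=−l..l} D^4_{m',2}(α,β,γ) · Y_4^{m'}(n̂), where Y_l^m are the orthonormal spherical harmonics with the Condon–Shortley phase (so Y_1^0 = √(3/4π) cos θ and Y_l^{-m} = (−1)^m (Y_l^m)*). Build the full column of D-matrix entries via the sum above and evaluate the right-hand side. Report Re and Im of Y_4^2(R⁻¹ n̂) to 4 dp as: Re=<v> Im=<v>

Need the full column D^4_{m',2} for m'=−4..4 at α=0.921, β=1.3358, γ=3.0615.
cos(β/2)=0.785124, sin(β/2)=0.619339
d^4_{-4,2}: single k=6 term ⇒ +0.184088;  D = -0.140490-0.118957i
d^4_{-3,2}: k∈[5..6] ⇒ +0.495041 -0.102683 = +0.392357;  D = -0.383036+0.085014i
d^4_{-2,2}: k∈[4..6] ⇒ +0.838604 -0.417471 +0.021648 = +0.442781;  D = -0.185141+0.402216i
d^4_{-1,2}: k∈[3..5] ⇒ +1.002284 -0.935539 +0.116432 = +0.183177;  D = +0.086145+0.161657i
d^4_{0,2}: k∈[2..4] ⇒ +0.852329 -1.414346 +0.330040 = -0.231977;  D = -0.229007-0.037001i
d^4_{1,2}: k∈[1..3] ⇒ +0.483206 -1.503426 +0.623692 = -0.396527;  D = -0.287195+0.273410i
d^4_{2,2}: k∈[0..2] ⇒ +0.144380 -1.078120 +0.838604 = -0.095136;  D = +0.010540+0.094551i
d^4_{3,2}: k∈[0..1] ⇒ -0.426148 +0.795538 = +0.369391;  D = -0.317061-0.189530i
d^4_{4,2}: single k=0 term ⇒ +0.475406;  D = -0.441100+0.177318i
Y_4^{m'}(θ=1.3048,φ=3.8035) and Σ D·Y over m':
  (-0.1405-0.1190i)·(-0.3376-0.1818i)  (-0.3830+0.0850i)·(+0.1191+0.2704i)  (-0.1851+0.4022i)·(-0.0393+0.1559i)  (+0.0861+0.1617i)·(+0.2382-0.1856i)  (-0.2290-0.0370i)·(+0.1157+0.0000i)  (-0.2872+0.2734i)·(-0.2382-0.1856i)  (+0.0105+0.0946i)·(-0.0393-0.1559i)  (-0.3171-0.1895i)·(-0.1191+0.2704i)  (-0.4411+0.1773i)·(-0.3376+0.1818i)
Y_4^2(R⁻¹ n̂) = +0.264952-0.274615i

Re=0.2650 Im=-0.2746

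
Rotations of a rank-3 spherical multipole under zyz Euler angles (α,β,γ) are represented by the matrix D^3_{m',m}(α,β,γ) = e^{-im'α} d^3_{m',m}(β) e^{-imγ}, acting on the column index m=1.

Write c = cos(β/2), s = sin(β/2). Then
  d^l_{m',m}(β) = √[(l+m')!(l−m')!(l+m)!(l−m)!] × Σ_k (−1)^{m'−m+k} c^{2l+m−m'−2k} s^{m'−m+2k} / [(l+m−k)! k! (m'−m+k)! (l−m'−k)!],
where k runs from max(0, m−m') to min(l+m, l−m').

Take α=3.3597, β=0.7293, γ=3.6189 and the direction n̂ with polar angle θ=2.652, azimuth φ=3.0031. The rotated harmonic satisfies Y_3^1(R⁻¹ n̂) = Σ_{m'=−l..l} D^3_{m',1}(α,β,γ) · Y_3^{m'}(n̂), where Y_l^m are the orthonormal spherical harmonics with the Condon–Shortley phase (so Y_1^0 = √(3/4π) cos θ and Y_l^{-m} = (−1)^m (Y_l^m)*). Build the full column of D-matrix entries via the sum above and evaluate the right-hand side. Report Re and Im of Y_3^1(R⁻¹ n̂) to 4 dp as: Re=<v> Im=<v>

Re=-0.0802 Im=0.0616

Need the full column D^3_{m',1} for m'=−3..3 at α=3.3597, β=0.7293, γ=3.6189.
cos(β/2)=0.934249, sin(β/2)=0.356622
d^3_{-3,1}: single k=4 term ⇒ +0.054677;  D = +0.053823+0.009628i
d^3_{-2,1}: k∈[3..4] ⇒ +0.233907 -0.017041 = +0.216865;  D = -0.216682+0.008909i
d^3_{-1,1}: k∈[2..4] ⇒ +0.581324 -0.112940 +0.002057 = +0.470441;  D = +0.454726-0.120577i
d^3_{0,1}: k∈[1..3] ⇒ +0.879248 -0.384348 +0.018668 = +0.513568;  D = -0.456169+0.235928i
d^3_{1,1}: k∈[0..2] ⇒ +0.664928 -0.775099 +0.084705 = -0.025465;  D = -0.019552+0.016316i
d^3_{2,1}: k∈[0..1] ⇒ -0.802640 +0.233907 = -0.568733;  D = +0.347474-0.450244i
d^3_{3,1}: single k=0 term ⇒ +0.375243;  D = +0.159548-0.339635i
Y_3^{m'}(θ=2.652,φ=3.0031) and Σ D·Y over m':
  (+0.0538+0.0096i)·(-0.0397-0.0175i)  (-0.2167+0.0089i)·(-0.1919-0.0545i)  (+0.4547-0.1206i)·(-0.4357-0.0607i)  (-0.4562+0.2359i)·(-0.2945+0.0000i)  (-0.0196+0.0163i)·(+0.4357-0.0607i)  (+0.3475-0.4502i)·(-0.1919+0.0545i)  (+0.1595-0.3396i)·(+0.0397-0.0175i)
Y_3^1(R⁻¹ n̂) = -0.080240+0.061573i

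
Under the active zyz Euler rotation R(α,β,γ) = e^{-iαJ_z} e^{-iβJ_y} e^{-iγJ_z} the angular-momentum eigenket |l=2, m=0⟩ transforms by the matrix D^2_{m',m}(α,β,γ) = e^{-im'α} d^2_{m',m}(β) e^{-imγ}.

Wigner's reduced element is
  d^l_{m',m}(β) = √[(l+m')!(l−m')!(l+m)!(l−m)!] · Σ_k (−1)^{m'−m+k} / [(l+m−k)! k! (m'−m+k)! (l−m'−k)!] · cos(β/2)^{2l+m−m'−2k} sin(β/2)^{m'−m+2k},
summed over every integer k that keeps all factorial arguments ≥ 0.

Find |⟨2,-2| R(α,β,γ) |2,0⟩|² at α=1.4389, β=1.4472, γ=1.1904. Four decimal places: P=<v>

Split into d^2_{-2,0}(β=1.4472) × two z-phases.
c=cos(1.4472/2)=0.749427, s=sin(1.4472/2)=0.662087; N=√[1·24·2·2]=9.797959
k∈{2} keeps every argument non-negative
  k=2: (−1)^0·9.7980/(4)·0.7494^2·0.6621^2 = +0.603065
d^2_{-2,0}(1.4472) = +0.603065
|D^2_{-2,0}|² = |d^2_{-2,0}(β)|² = (+0.603065)² = 0.363688 (the z-rotation phases have unit modulus)

P=0.3637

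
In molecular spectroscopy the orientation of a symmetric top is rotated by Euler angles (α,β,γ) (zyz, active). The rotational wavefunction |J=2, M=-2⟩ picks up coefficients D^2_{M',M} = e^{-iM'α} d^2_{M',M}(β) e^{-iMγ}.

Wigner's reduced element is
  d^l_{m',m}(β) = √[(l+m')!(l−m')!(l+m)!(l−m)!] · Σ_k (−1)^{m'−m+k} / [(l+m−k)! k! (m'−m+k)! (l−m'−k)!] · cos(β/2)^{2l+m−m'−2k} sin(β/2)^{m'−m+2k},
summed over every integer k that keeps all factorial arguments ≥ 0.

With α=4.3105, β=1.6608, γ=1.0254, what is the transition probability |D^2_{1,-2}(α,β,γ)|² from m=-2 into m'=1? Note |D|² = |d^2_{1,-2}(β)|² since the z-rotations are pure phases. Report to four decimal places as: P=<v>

P=0.2946

D^2_{1,-2}(4.3105,1.6608,1.0254) = e^{-i·1·4.3105}·d^2_{1,-2}(1.6608)·e^{-i·-2·1.0254}. Compute d first:
Half-angle: c=0.674581, s=0.738201. N=√(6·1·1·24)=12.000000
k∈{0} keeps every argument non-negative
  k=0: (−1)^3·12.0000/(6)·0.6746^1·0.7382^3 = -0.542735
d^2_{1,-2}(1.6608) = -0.542735
|D^2_{1,-2}|² = |d^2_{1,-2}(β)|² = (-0.542735)² = 0.294562 (the z-rotation phases have unit modulus)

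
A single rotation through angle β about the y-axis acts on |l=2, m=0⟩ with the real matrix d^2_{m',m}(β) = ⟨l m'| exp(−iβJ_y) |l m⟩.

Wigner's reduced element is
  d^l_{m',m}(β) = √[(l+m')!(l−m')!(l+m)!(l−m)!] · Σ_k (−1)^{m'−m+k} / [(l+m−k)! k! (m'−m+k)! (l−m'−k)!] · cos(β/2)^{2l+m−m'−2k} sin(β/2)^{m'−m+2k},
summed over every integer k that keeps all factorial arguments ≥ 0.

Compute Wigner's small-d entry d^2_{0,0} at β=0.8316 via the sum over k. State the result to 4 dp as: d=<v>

d=0.1808

d^2_{0,0}(β=0.8316) via Wigner's sum:
Half-angle: c=0.914793, s=0.403922. N=√(2·2·2·2)=4.000000
The bounds max(0,m−m')=0 and min(l+m,l−m')=2 give 3 terms
  k=0: (−1)^0·4.0000/(4)·0.9148^4·0.4039^0 = +0.700313
  k=1: (−1)^1·4.0000/(1)·0.9148^2·0.4039^2 = -0.546136
  k=2: (−1)^2·4.0000/(4)·0.9148^0·0.4039^4 = +0.026619
d^2_{0,0}(0.8316) = +0.700313 -0.546136 +0.026619 = +0.180796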